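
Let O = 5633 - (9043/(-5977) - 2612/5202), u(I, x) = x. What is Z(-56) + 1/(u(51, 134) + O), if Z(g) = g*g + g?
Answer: 276233294603297/89686129564 ≈ 3080.0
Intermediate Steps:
Z(g) = g + g² (Z(g) = g² + g = g + g²)
O = 87602941846/15546177 (O = 5633 - (9043*(-1/5977) - 2612*1/5202) = 5633 - (-9043/5977 - 1306/2601) = 5633 - 1*(-31326805/15546177) = 5633 + 31326805/15546177 = 87602941846/15546177 ≈ 5635.0)
Z(-56) + 1/(u(51, 134) + O) = -56*(1 - 56) + 1/(134 + 87602941846/15546177) = -56*(-55) + 1/(89686129564/15546177) = 3080 + 15546177/89686129564 = 276233294603297/89686129564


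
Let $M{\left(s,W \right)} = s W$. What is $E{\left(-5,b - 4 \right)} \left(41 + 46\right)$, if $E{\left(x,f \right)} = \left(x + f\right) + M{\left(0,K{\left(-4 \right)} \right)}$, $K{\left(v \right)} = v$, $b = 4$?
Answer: $-435$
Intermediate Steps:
$M{\left(s,W \right)} = W s$
$E{\left(x,f \right)} = f + x$ ($E{\left(x,f \right)} = \left(x + f\right) - 0 = \left(f + x\right) + 0 = f + x$)
$E{\left(-5,b - 4 \right)} \left(41 + 46\right) = \left(\left(4 - 4\right) - 5\right) \left(41 + 46\right) = \left(\left(4 - 4\right) - 5\right) 87 = \left(0 - 5\right) 87 = \left(-5\right) 87 = -435$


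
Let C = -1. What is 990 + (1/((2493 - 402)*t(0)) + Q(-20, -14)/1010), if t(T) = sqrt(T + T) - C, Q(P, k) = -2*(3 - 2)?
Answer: 1045393864/1055955 ≈ 990.00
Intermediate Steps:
Q(P, k) = -2 (Q(P, k) = -2*1 = -2)
t(T) = 1 + sqrt(2)*sqrt(T) (t(T) = sqrt(T + T) - 1*(-1) = sqrt(2*T) + 1 = sqrt(2)*sqrt(T) + 1 = 1 + sqrt(2)*sqrt(T))
990 + (1/((2493 - 402)*t(0)) + Q(-20, -14)/1010) = 990 + (1/((2493 - 402)*(1 + sqrt(2)*sqrt(0))) - 2/1010) = 990 + (1/(2091*(1 + sqrt(2)*0)) - 2*1/1010) = 990 + (1/(2091*(1 + 0)) - 1/505) = 990 + ((1/2091)/1 - 1/505) = 990 + ((1/2091)*1 - 1/505) = 990 + (1/2091 - 1/505) = 990 - 1586/1055955 = 1045393864/1055955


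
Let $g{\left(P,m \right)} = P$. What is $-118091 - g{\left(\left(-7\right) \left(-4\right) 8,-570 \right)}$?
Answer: $-118315$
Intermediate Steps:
$-118091 - g{\left(\left(-7\right) \left(-4\right) 8,-570 \right)} = -118091 - \left(-7\right) \left(-4\right) 8 = -118091 - 28 \cdot 8 = -118091 - 224 = -118315$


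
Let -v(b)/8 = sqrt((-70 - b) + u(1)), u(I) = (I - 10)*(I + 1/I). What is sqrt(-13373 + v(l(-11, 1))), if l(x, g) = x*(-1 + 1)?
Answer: sqrt(-13373 - 16*I*sqrt(22)) ≈ 0.3245 - 115.64*I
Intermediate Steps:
l(x, g) = 0 (l(x, g) = x*0 = 0)
u(I) = (-10 + I)*(I + 1/I)
v(b) = -8*sqrt(-88 - b) (v(b) = -8*sqrt((-70 - b) + (1 + 1**2 - 10*1 - 10/1)) = -8*sqrt((-70 - b) + (1 + 1 - 10 - 10*1)) = -8*sqrt((-70 - b) + (1 + 1 - 10 - 10)) = -8*sqrt((-70 - b) - 18) = -8*sqrt(-88 - b))
sqrt(-13373 + v(l(-11, 1))) = sqrt(-13373 - 8*sqrt(-88 - 1*0)) = sqrt(-13373 - 8*sqrt(-88 + 0)) = sqrt(-13373 - 16*I*sqrt(22))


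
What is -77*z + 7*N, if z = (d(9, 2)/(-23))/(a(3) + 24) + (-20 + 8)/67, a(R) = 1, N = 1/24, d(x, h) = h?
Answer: 13268507/924600 ≈ 14.351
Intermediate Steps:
N = 1/24 ≈ 0.041667
z = -7034/38525 (z = (2/(-23))/(1 + 24) + (-20 + 8)/67 = (2*(-1/23))/25 - 12*1/67 = -2/23*1/25 - 12/67 = -2/575 - 12/67 = -7034/38525 ≈ -0.18258)
-77*z + 7*N = -77*(-7034/38525) + 7*(1/24) = 541618/38525 + 7/24 = 13268507/924600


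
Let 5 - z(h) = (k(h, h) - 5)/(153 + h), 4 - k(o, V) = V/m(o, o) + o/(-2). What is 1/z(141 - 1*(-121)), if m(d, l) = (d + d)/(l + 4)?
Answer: 415/2078 ≈ 0.19971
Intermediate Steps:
m(d, l) = 2*d/(4 + l) (m(d, l) = (2*d)/(4 + l) = 2*d/(4 + l))
k(o, V) = 4 + o/2 - V*(4 + o)/(2*o) (k(o, V) = 4 - (V/((2*o/(4 + o))) + o/(-2)) = 4 - (V*((4 + o)/(2*o)) + o*(-½)) = 4 - (V*(4 + o)/(2*o) - o/2) = 4 - (-o/2 + V*(4 + o)/(2*o)) = 4 + (o/2 - V*(4 + o)/(2*o)) = 4 + o/2 - V*(4 + o)/(2*o))
z(h) = 5 - (-5 + (h*(8 + h) - h*(4 + h))/(2*h))/(153 + h) (z(h) = 5 - ((h*(8 + h) - h*(4 + h))/(2*h) - 5)/(153 + h) = 5 - (-5 + (h*(8 + h) - h*(4 + h))/(2*h))/(153 + h))
1/z(141 - 1*(-121)) = 1/((768 + 5*(141 - 1*(-121)))/(153 + (141 - 1*(-121)))) = 1/((768 + 5*(141 + 121))/(153 + (141 + 121))) = 1/((768 + 5*262)/(153 + 262)) = 1/((768 + 1310)/415) = 1/((1/415)*2078) = 1/(2078/415) = 415/2078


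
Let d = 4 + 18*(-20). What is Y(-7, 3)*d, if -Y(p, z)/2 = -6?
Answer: -4272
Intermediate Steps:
Y(p, z) = 12 (Y(p, z) = -2*(-6) = 12)
d = -356 (d = 4 - 360 = -356)
Y(-7, 3)*d = 12*(-356) = -4272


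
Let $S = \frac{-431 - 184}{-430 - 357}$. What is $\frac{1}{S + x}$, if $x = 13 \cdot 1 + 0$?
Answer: $\frac{787}{10846} \approx 0.072561$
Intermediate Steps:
$x = 13$ ($x = 13 + 0 = 13$)
$S = \frac{615}{787}$ ($S = - \frac{615}{-787} = \left(-615\right) \left(- \frac{1}{787}\right) = \frac{615}{787} \approx 0.78145$)
$\frac{1}{S + x} = \frac{1}{\frac{615}{787} + 13} = \frac{1}{\frac{10846}{787}} = \frac{787}{10846}$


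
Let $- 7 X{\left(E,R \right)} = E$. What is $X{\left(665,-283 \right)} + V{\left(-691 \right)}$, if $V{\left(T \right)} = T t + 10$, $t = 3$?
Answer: $-2158$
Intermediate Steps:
$V{\left(T \right)} = 10 + 3 T$ ($V{\left(T \right)} = T 3 + 10 = 3 T + 10 = 10 + 3 T$)
$X{\left(E,R \right)} = - \frac{E}{7}$
$X{\left(665,-283 \right)} + V{\left(-691 \right)} = \left(- \frac{1}{7}\right) 665 + \left(10 + 3 \left(-691\right)\right) = -95 + \left(10 - 2073\right) = -95 - 2063 = -2158$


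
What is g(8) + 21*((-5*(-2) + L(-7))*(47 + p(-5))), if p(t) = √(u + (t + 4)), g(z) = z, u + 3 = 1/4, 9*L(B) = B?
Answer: 27331/3 + 581*I*√15/6 ≈ 9110.3 + 375.03*I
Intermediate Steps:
L(B) = B/9
u = -11/4 (u = -3 + 1/4 = -3 + ¼ = -11/4 ≈ -2.7500)
p(t) = √(5/4 + t) (p(t) = √(-11/4 + (t + 4)) = √(-11/4 + (4 + t)) = √(5/4 + t))
g(8) + 21*((-5*(-2) + L(-7))*(47 + p(-5))) = 8 + 21*((-5*(-2) + (⅑)*(-7))*(47 + √(5 + 4*(-5))/2)) = 8 + 21*((10 - 7/9)*(47 + √(5 - 20)/2)) = 8 + 21*(83*(47 + √(-15)/2)/9) = 8 + 21*(83*(47 + (I*√15)/2)/9) = 8 + 21*(83*(47 + I*√15/2)/9) = 8 + 21*(3901/9 + 83*I*√15/18) = 8 + (27307/3 + 581*I*√15/6) = 27331/3 + 581*I*√15/6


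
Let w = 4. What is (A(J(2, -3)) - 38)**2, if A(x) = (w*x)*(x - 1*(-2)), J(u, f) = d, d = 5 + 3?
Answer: 79524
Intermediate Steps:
d = 8
J(u, f) = 8
A(x) = 4*x*(2 + x) (A(x) = (4*x)*(x - 1*(-2)) = (4*x)*(x + 2) = (4*x)*(2 + x) = 4*x*(2 + x))
(A(J(2, -3)) - 38)**2 = (4*8*(2 + 8) - 38)**2 = (4*8*10 - 38)**2 = (320 - 38)**2 = 282**2 = 79524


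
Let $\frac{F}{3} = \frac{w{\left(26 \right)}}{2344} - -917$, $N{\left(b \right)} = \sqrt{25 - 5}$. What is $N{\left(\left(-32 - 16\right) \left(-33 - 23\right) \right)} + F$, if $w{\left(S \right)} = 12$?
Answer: $\frac{1612095}{586} + 2 \sqrt{5} \approx 2755.5$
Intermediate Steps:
$N{\left(b \right)} = 2 \sqrt{5}$ ($N{\left(b \right)} = \sqrt{20} = 2 \sqrt{5}$)
$F = \frac{1612095}{586}$ ($F = 3 \left(\frac{12}{2344} - -917\right) = 3 \left(12 \cdot \frac{1}{2344} + 917\right) = 3 \left(\frac{3}{586} + 917\right) = 3 \cdot \frac{537365}{586} = \frac{1612095}{586} \approx 2751.0$)
$N{\left(\left(-32 - 16\right) \left(-33 - 23\right) \right)} + F = 2 \sqrt{5} + \frac{1612095}{586} = \frac{1612095}{586} + 2 \sqrt{5}$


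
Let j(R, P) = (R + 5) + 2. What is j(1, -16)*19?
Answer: 152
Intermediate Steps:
j(R, P) = 7 + R (j(R, P) = (5 + R) + 2 = 7 + R)
j(1, -16)*19 = (7 + 1)*19 = 8*19 = 152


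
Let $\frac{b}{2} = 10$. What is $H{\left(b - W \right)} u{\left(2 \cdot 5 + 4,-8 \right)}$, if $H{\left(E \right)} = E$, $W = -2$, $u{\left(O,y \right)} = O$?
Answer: $308$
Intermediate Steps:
$b = 20$ ($b = 2 \cdot 10 = 20$)
$H{\left(b - W \right)} u{\left(2 \cdot 5 + 4,-8 \right)} = \left(20 - -2\right) \left(2 \cdot 5 + 4\right) = \left(20 + 2\right) \left(10 + 4\right) = 22 \cdot 14 = 308$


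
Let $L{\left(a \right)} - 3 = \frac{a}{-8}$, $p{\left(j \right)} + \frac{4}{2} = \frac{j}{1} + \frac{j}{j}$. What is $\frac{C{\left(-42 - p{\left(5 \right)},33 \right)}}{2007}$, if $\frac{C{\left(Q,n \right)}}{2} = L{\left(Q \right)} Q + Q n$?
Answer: $- \frac{3841}{2007} \approx -1.9138$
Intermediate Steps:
$p{\left(j \right)} = -1 + j$ ($p{\left(j \right)} = -2 + \left(\frac{j}{1} + \frac{j}{j}\right) = -2 + \left(j 1 + 1\right) = -2 + \left(j + 1\right) = -2 + \left(1 + j\right) = -1 + j$)
$L{\left(a \right)} = 3 - \frac{a}{8}$ ($L{\left(a \right)} = 3 + \frac{a}{-8} = 3 + a \left(- \frac{1}{8}\right) = 3 - \frac{a}{8}$)
$C{\left(Q,n \right)} = 2 Q n + 2 Q \left(3 - \frac{Q}{8}\right)$ ($C{\left(Q,n \right)} = 2 \left(\left(3 - \frac{Q}{8}\right) Q + Q n\right) = 2 \left(Q \left(3 - \frac{Q}{8}\right) + Q n\right) = 2 \left(Q n + Q \left(3 - \frac{Q}{8}\right)\right) = 2 Q n + 2 Q \left(3 - \frac{Q}{8}\right)$)
$\frac{C{\left(-42 - p{\left(5 \right)},33 \right)}}{2007} = \frac{\frac{1}{4} \left(-42 - \left(-1 + 5\right)\right) \left(24 - \left(-42 - \left(-1 + 5\right)\right) + 8 \cdot 33\right)}{2007} = \frac{\left(-42 - 4\right) \left(24 - \left(-42 - 4\right) + 264\right)}{4} \cdot \frac{1}{2007} = \frac{1}{4} \left(-46\right) \left(24 - -46 + 264\right) \frac{1}{2007} = \frac{1}{4} \left(-46\right) \left(24 + 46 + 264\right) \frac{1}{2007} = \frac{1}{4} \left(-46\right) 334 \cdot \frac{1}{2007} = \left(-3841\right) \frac{1}{2007} = - \frac{3841}{2007}$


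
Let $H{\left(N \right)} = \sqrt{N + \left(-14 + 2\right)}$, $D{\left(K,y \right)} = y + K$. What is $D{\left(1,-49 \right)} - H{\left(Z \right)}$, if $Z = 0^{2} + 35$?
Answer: $-48 - \sqrt{23} \approx -52.796$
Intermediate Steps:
$D{\left(K,y \right)} = K + y$
$Z = 35$ ($Z = 0 + 35 = 35$)
$H{\left(N \right)} = \sqrt{-12 + N}$ ($H{\left(N \right)} = \sqrt{N - 12} = \sqrt{-12 + N}$)
$D{\left(1,-49 \right)} - H{\left(Z \right)} = \left(1 - 49\right) - \sqrt{-12 + 35} = -48 - \sqrt{23}$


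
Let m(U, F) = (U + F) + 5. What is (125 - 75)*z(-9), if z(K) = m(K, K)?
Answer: -650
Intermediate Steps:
m(U, F) = 5 + F + U (m(U, F) = (F + U) + 5 = 5 + F + U)
z(K) = 5 + 2*K (z(K) = 5 + K + K = 5 + 2*K)
(125 - 75)*z(-9) = (125 - 75)*(5 + 2*(-9)) = 50*(5 - 18) = 50*(-13) = -650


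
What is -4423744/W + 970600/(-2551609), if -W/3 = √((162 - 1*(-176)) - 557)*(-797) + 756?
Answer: 902971977952664/118804877227321 + 3525723968*I*√219/419046921 ≈ 7.6005 + 124.51*I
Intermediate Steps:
W = -2268 + 2391*I*√219 (W = -3*(√((162 - 1*(-176)) - 557)*(-797) + 756) = -3*(√((162 + 176) - 557)*(-797) + 756) = -3*(√(338 - 557)*(-797) + 756) = -3*(√(-219)*(-797) + 756) = -3*((I*√219)*(-797) + 756) = -3*(-797*I*√219 + 756) = -3*(756 - 797*I*√219) = -2268 + 2391*I*√219 ≈ -2268.0 + 35384.0*I)
-4423744/W + 970600/(-2551609) = -4423744/(-2268 + 2391*I*√219) + 970600/(-2551609) = -4423744/(-2268 + 2391*I*√219) + 970600*(-1/2551609) = -4423744/(-2268 + 2391*I*√219) - 970600/2551609 = -970600/2551609 - 4423744/(-2268 + 2391*I*√219)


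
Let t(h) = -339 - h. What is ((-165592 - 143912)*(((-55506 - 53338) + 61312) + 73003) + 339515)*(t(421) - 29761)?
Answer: 240598168278749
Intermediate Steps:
((-165592 - 143912)*(((-55506 - 53338) + 61312) + 73003) + 339515)*(t(421) - 29761) = ((-165592 - 143912)*(((-55506 - 53338) + 61312) + 73003) + 339515)*((-339 - 1*421) - 29761) = (-309504*((-108844 + 61312) + 73003) + 339515)*((-339 - 421) - 29761) = (-309504*(-47532 + 73003) + 339515)*(-760 - 29761) = (-309504*25471 + 339515)*(-30521) = (-7883376384 + 339515)*(-30521) = -7883036869*(-30521) = 240598168278749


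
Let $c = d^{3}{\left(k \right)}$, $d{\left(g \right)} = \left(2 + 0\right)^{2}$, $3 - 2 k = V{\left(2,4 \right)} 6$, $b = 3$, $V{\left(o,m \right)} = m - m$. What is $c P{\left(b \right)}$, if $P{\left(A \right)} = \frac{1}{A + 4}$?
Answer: $\frac{64}{7} \approx 9.1429$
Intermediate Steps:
$V{\left(o,m \right)} = 0$
$k = \frac{3}{2}$ ($k = \frac{3}{2} - \frac{0 \cdot 6}{2} = \frac{3}{2} - 0 = \frac{3}{2} + 0 = \frac{3}{2} \approx 1.5$)
$d{\left(g \right)} = 4$ ($d{\left(g \right)} = 2^{2} = 4$)
$P{\left(A \right)} = \frac{1}{4 + A}$
$c = 64$ ($c = 4^{3} = 64$)
$c P{\left(b \right)} = \frac{64}{4 + 3} = \frac{64}{7}$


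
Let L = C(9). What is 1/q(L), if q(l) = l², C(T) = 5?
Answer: 1/25 ≈ 0.040000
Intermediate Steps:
L = 5
1/q(L) = 1/(5²) = 1/25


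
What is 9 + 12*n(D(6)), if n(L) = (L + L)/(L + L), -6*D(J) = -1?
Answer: 21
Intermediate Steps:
D(J) = ⅙ (D(J) = -⅙*(-1) = ⅙)
n(L) = 1 (n(L) = (2*L)/((2*L)) = (2*L)*(1/(2*L)) = 1)
9 + 12*n(D(6)) = 9 + 12*1 = 9 + 12 = 21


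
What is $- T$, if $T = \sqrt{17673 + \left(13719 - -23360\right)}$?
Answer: $- 4 \sqrt{3422} \approx -233.99$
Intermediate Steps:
$T = 4 \sqrt{3422}$ ($T = \sqrt{17673 + \left(13719 + 23360\right)} = \sqrt{17673 + 37079} = \sqrt{54752} = 4 \sqrt{3422} \approx 233.99$)
$- T = - 4 \sqrt{3422}$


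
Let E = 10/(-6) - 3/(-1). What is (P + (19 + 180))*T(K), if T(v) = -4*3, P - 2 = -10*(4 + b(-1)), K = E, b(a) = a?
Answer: -2052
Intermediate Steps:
E = 4/3 (E = 10*(-⅙) - 3*(-1) = -5/3 + 3 = 4/3 ≈ 1.3333)
K = 4/3 ≈ 1.3333
P = -28 (P = 2 - 10*(4 - 1) = 2 - 10*3 = 2 - 30 = -28)
T(v) = -12
(P + (19 + 180))*T(K) = (-28 + (19 + 180))*(-12) = (-28 + 199)*(-12) = 171*(-12) = -2052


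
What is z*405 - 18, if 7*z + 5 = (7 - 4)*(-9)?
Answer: -13086/7 ≈ -1869.4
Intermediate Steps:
z = -32/7 (z = -5/7 + ((7 - 4)*(-9))/7 = -5/7 + (3*(-9))/7 = -5/7 + (1/7)*(-27) = -5/7 - 27/7 = -32/7 ≈ -4.5714)
z*405 - 18 = -32/7*405 - 18 = -12960/7 - 18 = -13086/7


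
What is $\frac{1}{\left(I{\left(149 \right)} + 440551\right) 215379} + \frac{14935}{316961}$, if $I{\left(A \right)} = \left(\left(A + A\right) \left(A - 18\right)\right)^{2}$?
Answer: $\frac{4903534454435080136}{104066232622169197905} \approx 0.047119$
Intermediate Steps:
$I{\left(A \right)} = 4 A^{2} \left(-18 + A\right)^{2}$ ($I{\left(A \right)} = \left(2 A \left(-18 + A\right)\right)^{2} = 4 A^{2} \left(-18 + A\right)^{2}$)
$\frac{1}{\left(I{\left(149 \right)} + 440551\right) 215379} + \frac{14935}{316961} = \frac{1}{\left(4 \cdot 149^{2} \left(-18 + 149\right)^{2} + 440551\right) 215379} + \frac{14935}{316961} = \frac{1}{4 \cdot 22201 \cdot 131^{2} + 440551} \cdot \frac{1}{215379} + 14935 \cdot \frac{1}{316961} = \frac{1}{4 \cdot 22201 \cdot 17161 + 440551} \cdot \frac{1}{215379} + \frac{14935}{316961} = \frac{1}{1523965444 + 440551} \cdot \frac{1}{215379} + \frac{14935}{316961} = \frac{1}{1524405995} \cdot \frac{1}{215379} + \frac{14935}{316961} = \frac{1}{328325038797105} + \frac{14935}{316961} = \frac{4903534454435080136}{104066232622169197905}$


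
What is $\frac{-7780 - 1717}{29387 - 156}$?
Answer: $- \frac{9497}{29231} \approx -0.32489$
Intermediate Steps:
$\frac{-7780 - 1717}{29387 - 156} = \frac{-7780 - 1717}{29231} = \left(-9497\right) \frac{1}{29231} = - \frac{9497}{29231}$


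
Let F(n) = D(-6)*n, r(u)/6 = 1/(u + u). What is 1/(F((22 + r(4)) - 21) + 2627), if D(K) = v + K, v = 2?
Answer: 1/2620 ≈ 0.00038168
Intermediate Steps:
r(u) = 3/u (r(u) = 6/(u + u) = 6/((2*u)) = 6*(1/(2*u)) = 3/u)
D(K) = 2 + K
F(n) = -4*n (F(n) = (2 - 6)*n = -4*n)
1/(F((22 + r(4)) - 21) + 2627) = 1/(-4*((22 + 3/4) - 21) + 2627) = 1/(-4*((22 + 3*(¼)) - 21) + 2627) = 1/(-4*((22 + ¾) - 21) + 2627) = 1/(-4*(91/4 - 21) + 2627) = 1/(-4*7/4 + 2627) = 1/(-7 + 2627) = 1/2620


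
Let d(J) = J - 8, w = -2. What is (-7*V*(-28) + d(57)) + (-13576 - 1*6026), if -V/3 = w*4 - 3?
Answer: -13085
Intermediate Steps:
d(J) = -8 + J
V = 33 (V = -3*(-2*4 - 3) = -3*(-8 - 3) = -3*(-11) = 33)
(-7*V*(-28) + d(57)) + (-13576 - 1*6026) = (-7*33*(-28) + (-8 + 57)) + (-13576 - 1*6026) = (-231*(-28) + 49) + (-13576 - 6026) = (6468 + 49) - 19602 = 6517 - 19602 = -13085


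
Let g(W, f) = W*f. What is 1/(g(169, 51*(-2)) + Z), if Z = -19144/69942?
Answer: -34971/602839670 ≈ -5.8010e-5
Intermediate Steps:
Z = -9572/34971 (Z = -19144*1/69942 = -9572/34971 ≈ -0.27371)
1/(g(169, 51*(-2)) + Z) = 1/(169*(51*(-2)) - 9572/34971) = 1/(169*(-102) - 9572/34971) = 1/(-17238 - 9572/34971) = 1/(-602839670/34971) = -34971/602839670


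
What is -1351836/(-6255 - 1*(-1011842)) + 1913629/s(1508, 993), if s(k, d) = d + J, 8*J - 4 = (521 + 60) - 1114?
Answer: 15384539697844/7456427605 ≈ 2063.3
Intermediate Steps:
J = -529/8 (J = ½ + ((521 + 60) - 1114)/8 = ½ + (581 - 1114)/8 = ½ + (⅛)*(-533) = ½ - 533/8 = -529/8 ≈ -66.125)
s(k, d) = -529/8 + d (s(k, d) = d - 529/8 = -529/8 + d)
-1351836/(-6255 - 1*(-1011842)) + 1913629/s(1508, 993) = -1351836/(-6255 - 1*(-1011842)) + 1913629/(-529/8 + 993) = -1351836/(-6255 + 1011842) + 1913629/(7415/8) = -1351836/1005587 + 1913629*(8/7415) = -1351836*1/1005587 + 15309032/7415 = -1351836/1005587 + 15309032/7415 = 15384539697844/7456427605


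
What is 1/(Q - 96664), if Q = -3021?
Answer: -1/99685 ≈ -1.0032e-5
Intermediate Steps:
1/(Q - 96664) = 1/(-3021 - 96664) = 1/(-99685) = -1/99685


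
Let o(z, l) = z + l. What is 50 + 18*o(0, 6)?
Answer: 158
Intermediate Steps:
o(z, l) = l + z
50 + 18*o(0, 6) = 50 + 18*(6 + 0) = 50 + 18*6 = 50 + 108 = 158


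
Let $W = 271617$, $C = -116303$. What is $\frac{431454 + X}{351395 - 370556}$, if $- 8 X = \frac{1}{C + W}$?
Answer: $- \frac{536086772447}{23807772432} \approx -22.517$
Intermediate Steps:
$X = - \frac{1}{1242512}$ ($X = - \frac{1}{8 \left(-116303 + 271617\right)} = - \frac{1}{8 \cdot 155314} = \left(- \frac{1}{8}\right) \frac{1}{155314} = - \frac{1}{1242512} \approx -8.0482 \cdot 10^{-7}$)
$\frac{431454 + X}{351395 - 370556} = \frac{431454 - \frac{1}{1242512}}{351395 - 370556} = \frac{536086772447}{1242512 \left(-19161\right)} = \frac{536086772447}{1242512} \left(- \frac{1}{19161}\right) = - \frac{536086772447}{23807772432}$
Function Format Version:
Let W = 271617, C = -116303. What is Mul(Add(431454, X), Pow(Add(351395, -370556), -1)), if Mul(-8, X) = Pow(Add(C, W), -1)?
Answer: Rational(-536086772447, 23807772432) ≈ -22.517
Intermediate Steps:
X = Rational(-1, 1242512) (X = Mul(Rational(-1, 8), Pow(Add(-116303, 271617), -1)) = Mul(Rational(-1, 8), Pow(155314, -1)) = Mul(Rational(-1, 8), Rational(1, 155314)) = Rational(-1, 1242512) ≈ -8.0482e-7)
Mul(Add(431454, X), Pow(Add(351395, -370556), -1)) = Mul(Add(431454, Rational(-1, 1242512)), Pow(Add(351395, -370556), -1)) = Mul(Rational(536086772447, 1242512), Pow(-19161, -1)) = Mul(Rational(536086772447, 1242512), Rational(-1, 19161)) = Rational(-536086772447, 23807772432)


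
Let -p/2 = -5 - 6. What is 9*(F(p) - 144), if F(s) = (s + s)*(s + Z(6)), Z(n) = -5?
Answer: 5436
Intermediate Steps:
p = 22 (p = -2*(-5 - 6) = -2*(-11) = 22)
F(s) = 2*s*(-5 + s) (F(s) = (s + s)*(s - 5) = (2*s)*(-5 + s) = 2*s*(-5 + s))
9*(F(p) - 144) = 9*(2*22*(-5 + 22) - 144) = 9*(2*22*17 - 144) = 9*(748 - 144) = 9*604 = 5436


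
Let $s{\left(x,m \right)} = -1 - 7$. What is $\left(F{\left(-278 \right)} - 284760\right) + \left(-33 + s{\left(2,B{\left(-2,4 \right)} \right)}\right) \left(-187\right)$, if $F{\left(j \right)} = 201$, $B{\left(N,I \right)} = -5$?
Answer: $-276892$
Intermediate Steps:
$s{\left(x,m \right)} = -8$ ($s{\left(x,m \right)} = -1 - 7 = -8$)
$\left(F{\left(-278 \right)} - 284760\right) + \left(-33 + s{\left(2,B{\left(-2,4 \right)} \right)}\right) \left(-187\right) = \left(201 - 284760\right) + \left(-33 - 8\right) \left(-187\right) = -284559 - -7667 = -284559 + 7667 = -276892$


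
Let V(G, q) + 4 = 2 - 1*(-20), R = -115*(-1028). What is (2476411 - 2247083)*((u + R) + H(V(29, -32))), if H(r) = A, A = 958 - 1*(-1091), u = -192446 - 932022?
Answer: -230290948272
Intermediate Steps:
R = 118220
V(G, q) = 18 (V(G, q) = -4 + (2 - 1*(-20)) = -4 + (2 + 20) = -4 + 22 = 18)
u = -1124468
A = 2049 (A = 958 + 1091 = 2049)
H(r) = 2049
(2476411 - 2247083)*((u + R) + H(V(29, -32))) = (2476411 - 2247083)*((-1124468 + 118220) + 2049) = 229328*(-1006248 + 2049) = 229328*(-1004199) = -230290948272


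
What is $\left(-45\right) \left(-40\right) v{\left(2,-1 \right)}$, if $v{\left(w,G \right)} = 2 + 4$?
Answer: $10800$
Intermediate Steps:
$v{\left(w,G \right)} = 6$
$\left(-45\right) \left(-40\right) v{\left(2,-1 \right)} = \left(-45\right) \left(-40\right) 6 = 1800 \cdot 6 = 10800$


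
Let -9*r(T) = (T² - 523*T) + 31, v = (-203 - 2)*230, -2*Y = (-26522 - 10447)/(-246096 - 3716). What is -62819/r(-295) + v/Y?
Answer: 1895118795472033/2974045143 ≈ 6.3722e+5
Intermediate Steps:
Y = -36969/499624 (Y = -(-26522 - 10447)/(2*(-246096 - 3716)) = -(-36969)/(2*(-249812)) = -(-36969)*(-1)/(2*249812) = -½*36969/249812 = -36969/499624 ≈ -0.073994)
v = -47150 (v = -205*230 = -47150)
r(T) = -31/9 - T²/9 + 523*T/9 (r(T) = -((T² - 523*T) + 31)/9 = -(31 + T² - 523*T)/9 = -31/9 - T²/9 + 523*T/9)
-62819/r(-295) + v/Y = -62819/(-31/9 - ⅑*(-295)² + (523/9)*(-295)) - 47150/(-36969/499624) = -62819/(-31/9 - ⅑*87025 - 154285/9) - 47150*(-499624/36969) = -62819/(-31/9 - 87025/9 - 154285/9) + 23557271600/36969 = -62819/(-80447/3) + 23557271600/36969 = -62819*(-3/80447) + 23557271600/36969 = 188457/80447 + 23557271600/36969 = 1895118795472033/2974045143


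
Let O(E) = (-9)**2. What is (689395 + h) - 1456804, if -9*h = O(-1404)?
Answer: -767418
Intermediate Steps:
O(E) = 81
h = -9 (h = -1/9*81 = -9)
(689395 + h) - 1456804 = (689395 - 9) - 1456804 = 689386 - 1456804 = -767418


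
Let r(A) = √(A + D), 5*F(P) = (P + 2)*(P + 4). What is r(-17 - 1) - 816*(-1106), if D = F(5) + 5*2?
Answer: 902496 + √115/5 ≈ 9.0250e+5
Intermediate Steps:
F(P) = (2 + P)*(4 + P)/5 (F(P) = ((P + 2)*(P + 4))/5 = ((2 + P)*(4 + P))/5 = (2 + P)*(4 + P)/5)
D = 113/5 (D = (8/5 + (⅕)*5² + (6/5)*5) + 5*2 = (8/5 + (⅕)*25 + 6) + 10 = (8/5 + 5 + 6) + 10 = 63/5 + 10 = 113/5 ≈ 22.600)
r(A) = √(113/5 + A) (r(A) = √(A + 113/5) = √(113/5 + A))
r(-17 - 1) - 816*(-1106) = √(565 + 25*(-17 - 1))/5 - 816*(-1106) = √(565 + 25*(-18))/5 + 902496 = √(565 - 450)/5 + 902496 = √115/5 + 902496 = 902496 + √115/5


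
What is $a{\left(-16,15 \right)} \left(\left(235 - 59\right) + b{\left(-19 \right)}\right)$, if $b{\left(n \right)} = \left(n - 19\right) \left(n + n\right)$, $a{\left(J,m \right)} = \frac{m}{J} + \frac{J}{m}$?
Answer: $- \frac{12987}{4} \approx -3246.8$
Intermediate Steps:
$a{\left(J,m \right)} = \frac{J}{m} + \frac{m}{J}$
$b{\left(n \right)} = 2 n \left(-19 + n\right)$ ($b{\left(n \right)} = \left(-19 + n\right) 2 n = 2 n \left(-19 + n\right)$)
$a{\left(-16,15 \right)} \left(\left(235 - 59\right) + b{\left(-19 \right)}\right) = \left(- \frac{16}{15} + \frac{15}{-16}\right) \left(\left(235 - 59\right) + 2 \left(-19\right) \left(-19 - 19\right)\right) = \left(\left(-16\right) \frac{1}{15} + 15 \left(- \frac{1}{16}\right)\right) \left(\left(235 - 59\right) + 2 \left(-19\right) \left(-38\right)\right) = \left(- \frac{16}{15} - \frac{15}{16}\right) \left(176 + 1444\right) = \left(- \frac{481}{240}\right) 1620 = - \frac{12987}{4}$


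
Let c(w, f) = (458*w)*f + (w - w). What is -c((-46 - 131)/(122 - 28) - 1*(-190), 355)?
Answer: -1437539485/47 ≈ -3.0586e+7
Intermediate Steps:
c(w, f) = 458*f*w (c(w, f) = 458*f*w + 0 = 458*f*w)
-c((-46 - 131)/(122 - 28) - 1*(-190), 355) = -458*355*((-46 - 131)/(122 - 28) - 1*(-190)) = -458*355*(-177/94 + 190) = -458*355*17683/94 = -1*1437539485/47 = -1437539485/47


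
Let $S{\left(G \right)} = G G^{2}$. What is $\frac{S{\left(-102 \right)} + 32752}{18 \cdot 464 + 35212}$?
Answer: $- \frac{257114}{10891} \approx -23.608$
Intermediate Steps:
$S{\left(G \right)} = G^{3}$
$\frac{S{\left(-102 \right)} + 32752}{18 \cdot 464 + 35212} = \frac{\left(-102\right)^{3} + 32752}{18 \cdot 464 + 35212} = \frac{-1061208 + 32752}{8352 + 35212} = - \frac{1028456}{43564} = \left(-1028456\right) \frac{1}{43564} = - \frac{257114}{10891}$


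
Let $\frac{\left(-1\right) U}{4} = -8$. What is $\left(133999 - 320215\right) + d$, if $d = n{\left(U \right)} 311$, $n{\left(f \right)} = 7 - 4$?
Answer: $-185283$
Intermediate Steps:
$U = 32$ ($U = \left(-4\right) \left(-8\right) = 32$)
$n{\left(f \right)} = 3$ ($n{\left(f \right)} = 7 - 4 = 3$)
$d = 933$ ($d = 3 \cdot 311 = 933$)
$\left(133999 - 320215\right) + d = \left(133999 - 320215\right) + 933 = -186216 + 933 = -185283$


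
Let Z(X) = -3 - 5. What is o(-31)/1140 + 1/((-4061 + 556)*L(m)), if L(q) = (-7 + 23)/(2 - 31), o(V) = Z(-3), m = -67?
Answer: -20779/3196560 ≈ -0.0065004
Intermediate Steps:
Z(X) = -8
o(V) = -8
L(q) = -16/29 (L(q) = 16/(-29) = 16*(-1/29) = -16/29)
o(-31)/1140 + 1/((-4061 + 556)*L(m)) = -8/1140 + 1/((-4061 + 556)*(-16/29)) = -8*1/1140 - 29/16/(-3505) = -2/285 - 1/3505*(-29/16) = -2/285 + 29/56080 = -20779/3196560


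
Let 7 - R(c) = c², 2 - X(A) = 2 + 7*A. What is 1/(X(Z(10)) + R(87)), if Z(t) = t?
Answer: -1/7632 ≈ -0.00013103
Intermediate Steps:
X(A) = -7*A (X(A) = 2 - (2 + 7*A) = 2 + (-2 - 7*A) = -7*A)
R(c) = 7 - c²
1/(X(Z(10)) + R(87)) = 1/(-7*10 + (7 - 1*87²)) = 1/(-70 + (7 - 1*7569)) = 1/(-70 + (7 - 7569)) = 1/(-70 - 7562) = 1/(-7632) = -1/7632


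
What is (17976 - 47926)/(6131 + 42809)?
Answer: -2995/4894 ≈ -0.61197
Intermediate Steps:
(17976 - 47926)/(6131 + 42809) = -29950/48940 = -29950*1/48940 = -2995/4894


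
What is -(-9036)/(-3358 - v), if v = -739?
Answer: -1004/291 ≈ -3.4502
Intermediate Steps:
-(-9036)/(-3358 - v) = -(-9036)/(-3358 - 1*(-739)) = -(-9036)/(-3358 + 739) = -(-9036)/(-2619) = -(-9036)*(-1)/2619 = -4*251/291 = -1004/291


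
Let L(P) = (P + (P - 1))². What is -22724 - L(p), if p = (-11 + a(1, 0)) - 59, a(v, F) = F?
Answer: -42605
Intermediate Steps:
p = -70 (p = (-11 + 0) - 59 = -11 - 59 = -70)
L(P) = (-1 + 2*P)² (L(P) = (P + (-1 + P))² = (-1 + 2*P)²)
-22724 - L(p) = -22724 - (-1 + 2*(-70))² = -22724 - (-1 - 140)² = -22724 - 1*(-141)² = -22724 - 1*19881 = -22724 - 19881 = -42605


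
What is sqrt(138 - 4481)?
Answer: I*sqrt(4343) ≈ 65.901*I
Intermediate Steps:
sqrt(138 - 4481) = sqrt(-4343) = I*sqrt(4343)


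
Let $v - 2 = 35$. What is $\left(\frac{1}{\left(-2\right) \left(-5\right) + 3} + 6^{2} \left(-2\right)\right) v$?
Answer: $- \frac{34595}{13} \approx -2661.2$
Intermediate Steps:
$v = 37$ ($v = 2 + 35 = 37$)
$\left(\frac{1}{\left(-2\right) \left(-5\right) + 3} + 6^{2} \left(-2\right)\right) v = \left(\frac{1}{\left(-2\right) \left(-5\right) + 3} + 6^{2} \left(-2\right)\right) 37 = \left(\frac{1}{10 + 3} + 36 \left(-2\right)\right) 37 = \left(\frac{1}{13} - 72\right) 37 = \left(- \frac{935}{13}\right) 37 = - \frac{34595}{13}$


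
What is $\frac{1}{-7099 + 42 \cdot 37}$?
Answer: $- \frac{1}{5545} \approx -0.00018034$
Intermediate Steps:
$\frac{1}{-7099 + 42 \cdot 37} = \frac{1}{-7099 + 1554} = \frac{1}{-5545} = - \frac{1}{5545}$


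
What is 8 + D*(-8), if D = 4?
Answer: -24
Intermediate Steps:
8 + D*(-8) = 8 + 4*(-8) = 8 - 32 = -24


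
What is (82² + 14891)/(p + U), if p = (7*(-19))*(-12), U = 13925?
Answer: 1965/1411 ≈ 1.3926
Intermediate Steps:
p = 1596 (p = -133*(-12) = 1596)
(82² + 14891)/(p + U) = (82² + 14891)/(1596 + 13925) = (6724 + 14891)/15521 = 21615*(1/15521) = 1965/1411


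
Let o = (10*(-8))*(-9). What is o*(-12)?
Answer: -8640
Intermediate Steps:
o = 720 (o = -80*(-9) = 720)
o*(-12) = 720*(-12) = -8640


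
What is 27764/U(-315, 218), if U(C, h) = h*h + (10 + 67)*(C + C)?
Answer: -13882/493 ≈ -28.158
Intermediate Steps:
U(C, h) = h² + 154*C (U(C, h) = h² + 77*(2*C) = h² + 154*C)
27764/U(-315, 218) = 27764/(218² + 154*(-315)) = 27764/(47524 - 48510) = 27764/(-986) = 27764*(-1/986) = -13882/493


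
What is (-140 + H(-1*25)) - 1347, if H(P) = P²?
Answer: -862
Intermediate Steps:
(-140 + H(-1*25)) - 1347 = (-140 + (-1*25)²) - 1347 = (-140 + (-25)²) - 1347 = (-140 + 625) - 1347 = 485 - 1347 = -862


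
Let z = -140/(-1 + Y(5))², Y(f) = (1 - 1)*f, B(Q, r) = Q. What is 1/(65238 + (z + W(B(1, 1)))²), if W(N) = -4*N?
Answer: 1/85974 ≈ 1.1631e-5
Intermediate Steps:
Y(f) = 0 (Y(f) = 0*f = 0)
z = -140 (z = -140/(-1 + 0)² = -140/((-1)²) = -140/1 = -140*1 = -140)
1/(65238 + (z + W(B(1, 1)))²) = 1/(65238 + (-140 - 4*1)²) = 1/(65238 + (-140 - 4)²) = 1/(65238 + (-144)²) = 1/(65238 + 20736) = 1/85974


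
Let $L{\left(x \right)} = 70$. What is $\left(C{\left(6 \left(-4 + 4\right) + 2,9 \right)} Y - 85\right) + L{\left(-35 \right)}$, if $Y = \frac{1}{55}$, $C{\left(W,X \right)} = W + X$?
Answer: $- \frac{74}{5} \approx -14.8$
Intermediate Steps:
$Y = \frac{1}{55} \approx 0.018182$
$\left(C{\left(6 \left(-4 + 4\right) + 2,9 \right)} Y - 85\right) + L{\left(-35 \right)} = \left(\left(\left(6 \left(-4 + 4\right) + 2\right) + 9\right) \frac{1}{55} - 85\right) + 70 = \left(\left(\left(6 \cdot 0 + 2\right) + 9\right) \frac{1}{55} - 85\right) + 70 = \left(\left(\left(0 + 2\right) + 9\right) \frac{1}{55} - 85\right) + 70 = \left(\left(2 + 9\right) \frac{1}{55} - 85\right) + 70 = \left(11 \cdot \frac{1}{55} - 85\right) + 70 = \left(\frac{1}{5} - 85\right) + 70 = - \frac{424}{5} + 70 = - \frac{74}{5}$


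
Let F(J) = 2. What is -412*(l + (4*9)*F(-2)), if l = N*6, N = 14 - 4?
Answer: -54384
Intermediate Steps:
N = 10
l = 60 (l = 10*6 = 60)
-412*(l + (4*9)*F(-2)) = -412*(60 + (4*9)*2) = -412*(60 + 36*2) = -412*(60 + 72) = -412*132 = -54384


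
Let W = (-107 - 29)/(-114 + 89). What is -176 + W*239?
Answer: 28104/25 ≈ 1124.2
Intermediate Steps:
W = 136/25 (W = -136/(-25) = -136*(-1/25) = 136/25 ≈ 5.4400)
-176 + W*239 = -176 + (136/25)*239 = -176 + 32504/25 = 28104/25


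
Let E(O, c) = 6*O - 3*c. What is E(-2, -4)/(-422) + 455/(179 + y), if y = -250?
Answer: -455/71 ≈ -6.4084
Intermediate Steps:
E(O, c) = -3*c + 6*O
E(-2, -4)/(-422) + 455/(179 + y) = (-3*(-4) + 6*(-2))/(-422) + 455/(179 - 250) = (12 - 12)*(-1/422) + 455/(-71) = 0*(-1/422) + 455*(-1/71) = 0 - 455/71 = -455/71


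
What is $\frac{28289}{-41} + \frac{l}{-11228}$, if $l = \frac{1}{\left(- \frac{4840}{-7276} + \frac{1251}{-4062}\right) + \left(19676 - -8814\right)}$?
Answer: $- \frac{11143952749944022405}{16151227075740918} \approx -689.98$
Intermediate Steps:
$l = \frac{2462926}{70169641557}$ ($l = \frac{1}{\left(\left(-4840\right) \left(- \frac{1}{7276}\right) + 1251 \left(- \frac{1}{4062}\right)\right) + \left(19676 + 8814\right)} = \frac{1}{\left(\frac{1210}{1819} - \frac{417}{1354}\right) + 28490} = \frac{1}{\frac{879817}{2462926} + 28490} = \frac{1}{\frac{70169641557}{2462926}} = \frac{2462926}{70169641557} \approx 3.51 \cdot 10^{-5}$)
$\frac{28289}{-41} + \frac{l}{-11228} = \frac{28289}{-41} + \frac{2462926}{70169641557 \left(-11228\right)} = 28289 \left(- \frac{1}{41}\right) + \frac{2462926}{70169641557} \left(- \frac{1}{11228}\right) = - \frac{28289}{41} - \frac{1231463}{393932367700998} = - \frac{11143952749944022405}{16151227075740918}$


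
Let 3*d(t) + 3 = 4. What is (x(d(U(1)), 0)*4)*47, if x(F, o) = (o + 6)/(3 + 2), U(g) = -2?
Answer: 1128/5 ≈ 225.60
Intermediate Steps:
d(t) = ⅓ (d(t) = -1 + (⅓)*4 = -1 + 4/3 = ⅓)
x(F, o) = 6/5 + o/5 (x(F, o) = (6 + o)/5 = (6 + o)*(⅕) = 6/5 + o/5)
(x(d(U(1)), 0)*4)*47 = ((6/5 + (⅕)*0)*4)*47 = ((6/5 + 0)*4)*47 = ((6/5)*4)*47 = (24/5)*47 = 1128/5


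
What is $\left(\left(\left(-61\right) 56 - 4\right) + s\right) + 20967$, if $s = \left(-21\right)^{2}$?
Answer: $17988$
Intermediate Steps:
$s = 441$
$\left(\left(\left(-61\right) 56 - 4\right) + s\right) + 20967 = \left(\left(\left(-61\right) 56 - 4\right) + 441\right) + 20967 = \left(\left(-3416 - 4\right) + 441\right) + 20967 = \left(-3420 + 441\right) + 20967 = -2979 + 20967 = 17988$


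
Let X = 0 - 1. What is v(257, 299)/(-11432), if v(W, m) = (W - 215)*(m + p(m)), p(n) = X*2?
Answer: -6237/5716 ≈ -1.0911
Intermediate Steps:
X = -1
p(n) = -2 (p(n) = -1*2 = -2)
v(W, m) = (-215 + W)*(-2 + m) (v(W, m) = (W - 215)*(m - 2) = (-215 + W)*(-2 + m))
v(257, 299)/(-11432) = (430 - 215*299 - 2*257 + 257*299)/(-11432) = (430 - 64285 - 514 + 76843)*(-1/11432) = 12474*(-1/11432) = -6237/5716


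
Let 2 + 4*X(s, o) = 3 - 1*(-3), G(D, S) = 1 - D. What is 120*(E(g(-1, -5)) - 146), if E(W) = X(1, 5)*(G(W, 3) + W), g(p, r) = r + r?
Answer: -17400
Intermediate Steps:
X(s, o) = 1 (X(s, o) = -½ + (3 - 1*(-3))/4 = -½ + (3 + 3)/4 = -½ + (¼)*6 = -½ + 3/2 = 1)
g(p, r) = 2*r
E(W) = 1 (E(W) = 1*((1 - W) + W) = 1*1 = 1)
120*(E(g(-1, -5)) - 146) = 120*(1 - 146) = 120*(-145) = -17400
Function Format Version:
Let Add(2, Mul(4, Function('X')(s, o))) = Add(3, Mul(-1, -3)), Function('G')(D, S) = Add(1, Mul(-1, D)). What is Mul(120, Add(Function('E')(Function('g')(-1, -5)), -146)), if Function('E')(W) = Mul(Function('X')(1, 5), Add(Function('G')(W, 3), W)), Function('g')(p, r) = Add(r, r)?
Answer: -17400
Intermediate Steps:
Function('X')(s, o) = 1 (Function('X')(s, o) = Add(Rational(-1, 2), Mul(Rational(1, 4), Add(3, Mul(-1, -3)))) = Add(Rational(-1, 2), Mul(Rational(1, 4), Add(3, 3))) = Add(Rational(-1, 2), Mul(Rational(1, 4), 6)) = Add(Rational(-1, 2), Rational(3, 2)) = 1)
Function('g')(p, r) = Mul(2, r)
Function('E')(W) = 1 (Function('E')(W) = Mul(1, Add(Add(1, Mul(-1, W)), W)) = Mul(1, 1) = 1)
Mul(120, Add(Function('E')(Function('g')(-1, -5)), -146)) = Mul(120, Add(1, -146)) = Mul(120, -145) = -17400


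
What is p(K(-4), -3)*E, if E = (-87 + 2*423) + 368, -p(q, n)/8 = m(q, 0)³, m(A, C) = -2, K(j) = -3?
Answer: 72128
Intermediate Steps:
p(q, n) = 64 (p(q, n) = -8*(-2)³ = -8*(-8) = 64)
E = 1127 (E = (-87 + 846) + 368 = 759 + 368 = 1127)
p(K(-4), -3)*E = 64*1127 = 72128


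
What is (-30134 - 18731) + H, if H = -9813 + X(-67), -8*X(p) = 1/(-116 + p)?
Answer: -85904591/1464 ≈ -58678.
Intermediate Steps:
X(p) = -1/(8*(-116 + p))
H = -14366231/1464 (H = -9813 - 1/(-928 + 8*(-67)) = -9813 - 1/(-928 - 536) = -9813 - 1/(-1464) = -9813 - 1*(-1/1464) = -9813 + 1/1464 = -14366231/1464 ≈ -9813.0)
(-30134 - 18731) + H = (-30134 - 18731) - 14366231/1464 = -48865 - 14366231/1464 = -85904591/1464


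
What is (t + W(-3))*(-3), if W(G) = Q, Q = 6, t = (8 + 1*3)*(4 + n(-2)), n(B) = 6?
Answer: -348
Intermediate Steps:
t = 110 (t = (8 + 1*3)*(4 + 6) = (8 + 3)*10 = 11*10 = 110)
W(G) = 6
(t + W(-3))*(-3) = (110 + 6)*(-3) = 116*(-3) = -348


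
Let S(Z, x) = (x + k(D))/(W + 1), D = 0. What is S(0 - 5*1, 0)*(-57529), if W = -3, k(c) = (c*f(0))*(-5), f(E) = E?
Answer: 0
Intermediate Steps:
k(c) = 0 (k(c) = (c*0)*(-5) = 0*(-5) = 0)
S(Z, x) = -x/2 (S(Z, x) = (x + 0)/(-3 + 1) = x/(-2) = x*(-½) = -x/2)
S(0 - 5*1, 0)*(-57529) = -½*0*(-57529) = 0*(-57529) = 0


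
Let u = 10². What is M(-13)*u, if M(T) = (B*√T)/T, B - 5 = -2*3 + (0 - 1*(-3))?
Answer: -200*I*√13/13 ≈ -55.47*I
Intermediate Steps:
B = 2 (B = 5 + (-2*3 + (0 - 1*(-3))) = 5 + (-6 + (0 + 3)) = 5 + (-6 + 3) = 5 - 3 = 2)
M(T) = 2/√T (M(T) = (2*√T)/T = 2/√T)
u = 100
M(-13)*u = (2/√(-13))*100 = (2*(-I*√13/13))*100 = -2*I*√13/13*100 = -200*I*√13/13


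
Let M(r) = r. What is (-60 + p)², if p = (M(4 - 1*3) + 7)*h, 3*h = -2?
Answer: 38416/9 ≈ 4268.4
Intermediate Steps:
h = -⅔ (h = (⅓)*(-2) = -⅔ ≈ -0.66667)
p = -16/3 (p = ((4 - 1*3) + 7)*(-⅔) = ((4 - 3) + 7)*(-⅔) = (1 + 7)*(-⅔) = 8*(-⅔) = -16/3 ≈ -5.3333)
(-60 + p)² = (-60 - 16/3)² = (-196/3)² = 38416/9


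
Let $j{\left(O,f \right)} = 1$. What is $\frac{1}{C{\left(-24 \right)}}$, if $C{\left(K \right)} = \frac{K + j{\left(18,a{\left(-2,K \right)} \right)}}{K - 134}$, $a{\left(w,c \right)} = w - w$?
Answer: $\frac{158}{23} \approx 6.8696$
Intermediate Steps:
$a{\left(w,c \right)} = 0$
$C{\left(K \right)} = \frac{1 + K}{-134 + K}$ ($C{\left(K \right)} = \frac{K + 1}{K - 134} = \frac{1 + K}{-134 + K}$)
$\frac{1}{C{\left(-24 \right)}} = \frac{1}{\frac{1}{-134 - 24} \left(1 - 24\right)} = \frac{1}{\frac{1}{-158} \left(-23\right)} = \frac{1}{\left(- \frac{1}{158}\right) \left(-23\right)} = \frac{1}{\frac{23}{158}} = \frac{158}{23}$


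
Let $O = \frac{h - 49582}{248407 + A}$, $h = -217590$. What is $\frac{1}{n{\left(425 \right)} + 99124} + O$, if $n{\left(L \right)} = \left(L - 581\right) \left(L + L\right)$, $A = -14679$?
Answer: $- \frac{559005225}{489017408} \approx -1.1431$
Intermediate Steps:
$n{\left(L \right)} = 2 L \left(-581 + L\right)$ ($n{\left(L \right)} = \left(-581 + L\right) 2 L = 2 L \left(-581 + L\right)$)
$O = - \frac{66793}{58432}$ ($O = \frac{-217590 - 49582}{248407 - 14679} = - \frac{267172}{233728} = \left(-267172\right) \frac{1}{233728} = - \frac{66793}{58432} \approx -1.1431$)
$\frac{1}{n{\left(425 \right)} + 99124} + O = \frac{1}{2 \cdot 425 \left(-581 + 425\right) + 99124} - \frac{66793}{58432} = \frac{1}{2 \cdot 425 \left(-156\right) + 99124} - \frac{66793}{58432} = \frac{1}{-132600 + 99124} - \frac{66793}{58432} = \frac{1}{-33476} - \frac{66793}{58432} = - \frac{1}{33476} - \frac{66793}{58432} = - \frac{559005225}{489017408}$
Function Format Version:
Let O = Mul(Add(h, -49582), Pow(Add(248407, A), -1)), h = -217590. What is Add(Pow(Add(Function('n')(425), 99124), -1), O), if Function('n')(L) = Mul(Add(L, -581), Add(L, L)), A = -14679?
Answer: Rational(-559005225, 489017408) ≈ -1.1431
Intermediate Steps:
Function('n')(L) = Mul(2, L, Add(-581, L)) (Function('n')(L) = Mul(Add(-581, L), Mul(2, L)) = Mul(2, L, Add(-581, L)))
O = Rational(-66793, 58432) (O = Mul(Add(-217590, -49582), Pow(Add(248407, -14679), -1)) = Mul(-267172, Pow(233728, -1)) = Mul(-267172, Rational(1, 233728)) = Rational(-66793, 58432) ≈ -1.1431)
Add(Pow(Add(Function('n')(425), 99124), -1), O) = Add(Pow(Add(Mul(2, 425, Add(-581, 425)), 99124), -1), Rational(-66793, 58432)) = Add(Pow(Add(Mul(2, 425, -156), 99124), -1), Rational(-66793, 58432)) = Add(Pow(Add(-132600, 99124), -1), Rational(-66793, 58432)) = Add(Pow(-33476, -1), Rational(-66793, 58432)) = Add(Rational(-1, 33476), Rational(-66793, 58432)) = Rational(-559005225, 489017408)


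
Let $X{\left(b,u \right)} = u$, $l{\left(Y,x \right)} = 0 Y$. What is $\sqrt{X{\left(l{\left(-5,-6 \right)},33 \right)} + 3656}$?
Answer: $\sqrt{3689} \approx 60.737$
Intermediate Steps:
$l{\left(Y,x \right)} = 0$
$\sqrt{X{\left(l{\left(-5,-6 \right)},33 \right)} + 3656} = \sqrt{33 + 3656} = \sqrt{3689}$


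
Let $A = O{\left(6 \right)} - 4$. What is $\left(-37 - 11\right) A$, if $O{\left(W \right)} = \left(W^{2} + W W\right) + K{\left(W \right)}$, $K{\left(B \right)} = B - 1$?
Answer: $-3504$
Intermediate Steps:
$K{\left(B \right)} = -1 + B$
$O{\left(W \right)} = -1 + W + 2 W^{2}$ ($O{\left(W \right)} = \left(W^{2} + W W\right) + \left(-1 + W\right) = \left(W^{2} + W^{2}\right) + \left(-1 + W\right) = 2 W^{2} + \left(-1 + W\right) = -1 + W + 2 W^{2}$)
$A = 73$ ($A = \left(-1 + 6 + 2 \cdot 6^{2}\right) - 4 = \left(-1 + 6 + 2 \cdot 36\right) - 4 = \left(-1 + 6 + 72\right) - 4 = 77 - 4 = 73$)
$\left(-37 - 11\right) A = \left(-37 - 11\right) 73 = \left(-48\right) 73 = -3504$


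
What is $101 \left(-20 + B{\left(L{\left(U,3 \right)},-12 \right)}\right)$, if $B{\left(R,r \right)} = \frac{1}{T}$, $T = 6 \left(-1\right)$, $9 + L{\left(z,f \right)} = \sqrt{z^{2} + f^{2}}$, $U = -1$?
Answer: $- \frac{12221}{6} \approx -2036.8$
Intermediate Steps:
$L{\left(z,f \right)} = -9 + \sqrt{f^{2} + z^{2}}$ ($L{\left(z,f \right)} = -9 + \sqrt{z^{2} + f^{2}} = -9 + \sqrt{f^{2} + z^{2}}$)
$T = -6$
$B{\left(R,r \right)} = - \frac{1}{6}$ ($B{\left(R,r \right)} = \frac{1}{-6} = - \frac{1}{6}$)
$101 \left(-20 + B{\left(L{\left(U,3 \right)},-12 \right)}\right) = 101 \left(-20 - \frac{1}{6}\right) = 101 \left(- \frac{121}{6}\right) = - \frac{12221}{6}$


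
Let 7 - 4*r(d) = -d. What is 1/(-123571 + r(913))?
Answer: -1/123341 ≈ -8.1076e-6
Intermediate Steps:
r(d) = 7/4 + d/4 (r(d) = 7/4 - (-1)*d/4 = 7/4 + d/4)
1/(-123571 + r(913)) = 1/(-123571 + (7/4 + (¼)*913)) = 1/(-123571 + (7/4 + 913/4)) = 1/(-123571 + 230) = 1/(-123341) = -1/123341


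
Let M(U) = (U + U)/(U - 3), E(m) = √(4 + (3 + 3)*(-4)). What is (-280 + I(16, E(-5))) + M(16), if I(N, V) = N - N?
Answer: -3608/13 ≈ -277.54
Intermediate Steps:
E(m) = 2*I*√5 (E(m) = √(4 + 6*(-4)) = √(4 - 24) = √(-20) = 2*I*√5)
M(U) = 2*U/(-3 + U) (M(U) = (2*U)/(-3 + U) = 2*U/(-3 + U))
I(N, V) = 0
(-280 + I(16, E(-5))) + M(16) = (-280 + 0) + 2*16/(-3 + 16) = -280 + 2*16/13 = -280 + 2*16*(1/13) = -280 + 32/13 = -3608/13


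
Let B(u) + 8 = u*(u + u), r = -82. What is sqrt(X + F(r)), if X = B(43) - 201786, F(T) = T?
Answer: I*sqrt(198178) ≈ 445.17*I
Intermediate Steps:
B(u) = -8 + 2*u**2 (B(u) = -8 + u*(u + u) = -8 + u*(2*u) = -8 + 2*u**2)
X = -198096 (X = (-8 + 2*43**2) - 201786 = (-8 + 2*1849) - 201786 = (-8 + 3698) - 201786 = 3690 - 201786 = -198096)
sqrt(X + F(r)) = sqrt(-198096 - 82) = sqrt(-198178) = I*sqrt(198178)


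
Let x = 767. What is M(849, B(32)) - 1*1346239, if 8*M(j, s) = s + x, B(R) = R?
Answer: -10769113/8 ≈ -1.3461e+6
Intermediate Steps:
M(j, s) = 767/8 + s/8 (M(j, s) = (s + 767)/8 = (767 + s)/8 = 767/8 + s/8)
M(849, B(32)) - 1*1346239 = (767/8 + (⅛)*32) - 1*1346239 = (767/8 + 4) - 1346239 = 799/8 - 1346239 = -10769113/8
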